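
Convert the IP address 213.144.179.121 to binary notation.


213 = 11010101
144 = 10010000
179 = 10110011
121 = 01111001
Binary: 11010101.10010000.10110011.01111001


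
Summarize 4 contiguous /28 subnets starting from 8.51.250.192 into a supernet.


Original prefix: /28
Number of subnets: 4 = 2^2
New prefix = 28 - 2 = 26
Supernet: 8.51.250.192/26


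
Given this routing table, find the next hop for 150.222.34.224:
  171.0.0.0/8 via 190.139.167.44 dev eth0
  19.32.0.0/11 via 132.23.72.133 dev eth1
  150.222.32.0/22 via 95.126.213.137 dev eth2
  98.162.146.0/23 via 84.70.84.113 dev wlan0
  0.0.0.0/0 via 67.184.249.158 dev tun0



Longest prefix match for 150.222.34.224:
  /8 171.0.0.0: no
  /11 19.32.0.0: no
  /22 150.222.32.0: MATCH
  /23 98.162.146.0: no
  /0 0.0.0.0: MATCH
Selected: next-hop 95.126.213.137 via eth2 (matched /22)


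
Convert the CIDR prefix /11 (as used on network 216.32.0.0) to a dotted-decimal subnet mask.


/11 means 11 network bits, 21 host bits
Binary: 11111111111000000000000000000000
Mask: 255.224.0.0


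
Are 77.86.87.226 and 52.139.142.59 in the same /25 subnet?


Mask: 255.255.255.128
77.86.87.226 AND mask = 77.86.87.128
52.139.142.59 AND mask = 52.139.142.0
No, different subnets (77.86.87.128 vs 52.139.142.0)


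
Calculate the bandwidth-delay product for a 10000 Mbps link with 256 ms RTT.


BDP = bandwidth * RTT
= 10000 Mbps * 256 ms
= 10000 * 1e6 * 256 / 1000 bits
= 2560000000 bits
= 320000000 bytes
= 312500 KB
BDP = 2560000000 bits (320000000 bytes)


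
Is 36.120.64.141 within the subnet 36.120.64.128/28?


Subnet network: 36.120.64.128
Test IP AND mask: 36.120.64.128
Yes, 36.120.64.141 is in 36.120.64.128/28


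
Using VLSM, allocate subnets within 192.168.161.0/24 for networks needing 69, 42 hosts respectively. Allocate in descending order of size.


69 hosts -> /25 (126 usable): 192.168.161.0/25
42 hosts -> /26 (62 usable): 192.168.161.128/26
Allocation: 192.168.161.0/25 (69 hosts, 126 usable); 192.168.161.128/26 (42 hosts, 62 usable)


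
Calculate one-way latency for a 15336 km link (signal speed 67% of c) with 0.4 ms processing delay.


Speed = 0.67 * 3e5 km/s = 201000 km/s
Propagation delay = 15336 / 201000 = 0.0763 s = 76.2985 ms
Processing delay = 0.4 ms
Total one-way latency = 76.6985 ms


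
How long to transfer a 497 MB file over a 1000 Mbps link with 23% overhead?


Effective throughput = 1000 * (1 - 23/100) = 770 Mbps
File size in Mb = 497 * 8 = 3976 Mb
Time = 3976 / 770
Time = 5.1636 seconds


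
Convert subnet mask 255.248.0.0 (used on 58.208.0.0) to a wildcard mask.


Subnet mask: 255.248.0.0
Wildcard = 255.255.255.255 - subnet mask
255 - 255 = 0
255 - 248 = 7
255 - 0 = 255
255 - 0 = 255
Wildcard: 0.7.255.255


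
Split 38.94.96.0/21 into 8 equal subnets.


New prefix = 21 + 3 = 24
Each subnet has 256 addresses
  38.94.96.0/24
  38.94.97.0/24
  38.94.98.0/24
  38.94.99.0/24
  38.94.100.0/24
  38.94.101.0/24
  38.94.102.0/24
  38.94.103.0/24
Subnets: 38.94.96.0/24, 38.94.97.0/24, 38.94.98.0/24, 38.94.99.0/24, 38.94.100.0/24, 38.94.101.0/24, 38.94.102.0/24, 38.94.103.0/24


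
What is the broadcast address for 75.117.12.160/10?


Network: 75.64.0.0/10
Host bits = 22
Set all host bits to 1:
Broadcast: 75.127.255.255


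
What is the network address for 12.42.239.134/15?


IP:   00001100.00101010.11101111.10000110
Mask: 11111111.11111110.00000000.00000000
AND operation:
Net:  00001100.00101010.00000000.00000000
Network: 12.42.0.0/15


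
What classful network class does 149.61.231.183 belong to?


First octet: 149
Binary: 10010101
10xxxxxx -> Class B (128-191)
Class B, default mask 255.255.0.0 (/16)


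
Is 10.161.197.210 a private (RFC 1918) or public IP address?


RFC 1918 private ranges:
  10.0.0.0/8 (10.0.0.0 - 10.255.255.255)
  172.16.0.0/12 (172.16.0.0 - 172.31.255.255)
  192.168.0.0/16 (192.168.0.0 - 192.168.255.255)
Private (in 10.0.0.0/8)


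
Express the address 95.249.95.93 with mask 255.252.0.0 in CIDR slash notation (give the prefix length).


Binary: 11111111.11111100.00000000.00000000
Count leading 1s
Prefix: /14


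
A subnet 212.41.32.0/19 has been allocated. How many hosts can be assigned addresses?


Host bits = 32 - 19 = 13
Total addresses = 2^13 = 8192
Usable = total - 2 (network and broadcast)
Usable hosts: 8190


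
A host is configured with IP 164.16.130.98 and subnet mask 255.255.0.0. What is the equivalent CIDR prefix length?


Binary: 11111111.11111111.00000000.00000000
Count leading 1s
Prefix: /16


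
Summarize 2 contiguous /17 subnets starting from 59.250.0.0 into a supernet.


Original prefix: /17
Number of subnets: 2 = 2^1
New prefix = 17 - 1 = 16
Supernet: 59.250.0.0/16


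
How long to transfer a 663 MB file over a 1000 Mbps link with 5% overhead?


Effective throughput = 1000 * (1 - 5/100) = 950 Mbps
File size in Mb = 663 * 8 = 5304 Mb
Time = 5304 / 950
Time = 5.5832 seconds


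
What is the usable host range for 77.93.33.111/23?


Network: 77.93.32.0
Broadcast: 77.93.33.255
First usable = network + 1
Last usable = broadcast - 1
Range: 77.93.32.1 to 77.93.33.254


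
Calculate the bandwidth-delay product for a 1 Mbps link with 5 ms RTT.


BDP = bandwidth * RTT
= 1 Mbps * 5 ms
= 1 * 1e6 * 5 / 1000 bits
= 5000 bits
= 625 bytes
BDP = 5000 bits (625 bytes)


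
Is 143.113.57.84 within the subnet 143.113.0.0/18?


Subnet network: 143.113.0.0
Test IP AND mask: 143.113.0.0
Yes, 143.113.57.84 is in 143.113.0.0/18


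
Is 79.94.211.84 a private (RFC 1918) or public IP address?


RFC 1918 private ranges:
  10.0.0.0/8 (10.0.0.0 - 10.255.255.255)
  172.16.0.0/12 (172.16.0.0 - 172.31.255.255)
  192.168.0.0/16 (192.168.0.0 - 192.168.255.255)
Public (not in any RFC 1918 range)


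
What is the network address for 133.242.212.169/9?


IP:   10000101.11110010.11010100.10101001
Mask: 11111111.10000000.00000000.00000000
AND operation:
Net:  10000101.10000000.00000000.00000000
Network: 133.128.0.0/9


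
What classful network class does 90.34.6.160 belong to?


First octet: 90
Binary: 01011010
0xxxxxxx -> Class A (1-126)
Class A, default mask 255.0.0.0 (/8)


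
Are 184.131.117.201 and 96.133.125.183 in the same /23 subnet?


Mask: 255.255.254.0
184.131.117.201 AND mask = 184.131.116.0
96.133.125.183 AND mask = 96.133.124.0
No, different subnets (184.131.116.0 vs 96.133.124.0)


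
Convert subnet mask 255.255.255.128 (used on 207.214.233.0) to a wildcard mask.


Subnet mask: 255.255.255.128
Wildcard = 255.255.255.255 - subnet mask
255 - 255 = 0
255 - 255 = 0
255 - 255 = 0
255 - 128 = 127
Wildcard: 0.0.0.127


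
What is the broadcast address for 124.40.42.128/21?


Network: 124.40.40.0/21
Host bits = 11
Set all host bits to 1:
Broadcast: 124.40.47.255


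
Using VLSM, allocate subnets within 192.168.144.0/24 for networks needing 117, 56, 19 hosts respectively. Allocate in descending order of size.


117 hosts -> /25 (126 usable): 192.168.144.0/25
56 hosts -> /26 (62 usable): 192.168.144.128/26
19 hosts -> /27 (30 usable): 192.168.144.192/27
Allocation: 192.168.144.0/25 (117 hosts, 126 usable); 192.168.144.128/26 (56 hosts, 62 usable); 192.168.144.192/27 (19 hosts, 30 usable)


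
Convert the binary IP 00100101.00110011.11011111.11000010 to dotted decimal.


00100101 = 37
00110011 = 51
11011111 = 223
11000010 = 194
IP: 37.51.223.194


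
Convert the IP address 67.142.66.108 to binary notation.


67 = 01000011
142 = 10001110
66 = 01000010
108 = 01101100
Binary: 01000011.10001110.01000010.01101100


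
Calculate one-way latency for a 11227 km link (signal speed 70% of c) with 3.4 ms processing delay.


Speed = 0.7 * 3e5 km/s = 210000 km/s
Propagation delay = 11227 / 210000 = 0.0535 s = 53.4619 ms
Processing delay = 3.4 ms
Total one-way latency = 56.8619 ms


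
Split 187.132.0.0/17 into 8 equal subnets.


New prefix = 17 + 3 = 20
Each subnet has 4096 addresses
  187.132.0.0/20
  187.132.16.0/20
  187.132.32.0/20
  187.132.48.0/20
  187.132.64.0/20
  187.132.80.0/20
  187.132.96.0/20
  187.132.112.0/20
Subnets: 187.132.0.0/20, 187.132.16.0/20, 187.132.32.0/20, 187.132.48.0/20, 187.132.64.0/20, 187.132.80.0/20, 187.132.96.0/20, 187.132.112.0/20


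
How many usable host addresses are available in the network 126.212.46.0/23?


Host bits = 32 - 23 = 9
Total addresses = 2^9 = 512
Usable = total - 2 (network and broadcast)
Usable hosts: 510


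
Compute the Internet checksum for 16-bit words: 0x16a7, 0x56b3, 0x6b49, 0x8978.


Sum all words (with carry folding):
+ 0x16a7 = 0x16a7
+ 0x56b3 = 0x6d5a
+ 0x6b49 = 0xd8a3
+ 0x8978 = 0x621c
One's complement: ~0x621c
Checksum = 0x9de3


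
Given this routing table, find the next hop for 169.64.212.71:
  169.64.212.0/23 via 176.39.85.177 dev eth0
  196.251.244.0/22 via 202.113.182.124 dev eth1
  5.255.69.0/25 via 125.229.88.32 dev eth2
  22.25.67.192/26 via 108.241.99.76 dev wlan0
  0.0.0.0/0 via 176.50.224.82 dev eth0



Longest prefix match for 169.64.212.71:
  /23 169.64.212.0: MATCH
  /22 196.251.244.0: no
  /25 5.255.69.0: no
  /26 22.25.67.192: no
  /0 0.0.0.0: MATCH
Selected: next-hop 176.39.85.177 via eth0 (matched /23)


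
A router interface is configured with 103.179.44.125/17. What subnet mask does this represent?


/17 means 17 network bits, 15 host bits
Binary: 11111111111111111000000000000000
Mask: 255.255.128.0


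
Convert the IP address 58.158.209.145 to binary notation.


58 = 00111010
158 = 10011110
209 = 11010001
145 = 10010001
Binary: 00111010.10011110.11010001.10010001


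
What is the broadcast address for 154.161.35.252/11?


Network: 154.160.0.0/11
Host bits = 21
Set all host bits to 1:
Broadcast: 154.191.255.255


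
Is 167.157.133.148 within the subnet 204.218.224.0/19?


Subnet network: 204.218.224.0
Test IP AND mask: 167.157.128.0
No, 167.157.133.148 is not in 204.218.224.0/19


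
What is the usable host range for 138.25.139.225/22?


Network: 138.25.136.0
Broadcast: 138.25.139.255
First usable = network + 1
Last usable = broadcast - 1
Range: 138.25.136.1 to 138.25.139.254


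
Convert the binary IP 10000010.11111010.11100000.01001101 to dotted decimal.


10000010 = 130
11111010 = 250
11100000 = 224
01001101 = 77
IP: 130.250.224.77


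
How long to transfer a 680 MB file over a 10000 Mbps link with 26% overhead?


Effective throughput = 10000 * (1 - 26/100) = 7400 Mbps
File size in Mb = 680 * 8 = 5440 Mb
Time = 5440 / 7400
Time = 0.7351 seconds


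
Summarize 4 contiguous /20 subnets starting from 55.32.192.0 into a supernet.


Original prefix: /20
Number of subnets: 4 = 2^2
New prefix = 20 - 2 = 18
Supernet: 55.32.192.0/18


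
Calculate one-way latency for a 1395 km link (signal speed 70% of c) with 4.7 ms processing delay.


Speed = 0.7 * 3e5 km/s = 210000 km/s
Propagation delay = 1395 / 210000 = 0.0066 s = 6.6429 ms
Processing delay = 4.7 ms
Total one-way latency = 11.3429 ms


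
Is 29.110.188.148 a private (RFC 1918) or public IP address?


RFC 1918 private ranges:
  10.0.0.0/8 (10.0.0.0 - 10.255.255.255)
  172.16.0.0/12 (172.16.0.0 - 172.31.255.255)
  192.168.0.0/16 (192.168.0.0 - 192.168.255.255)
Public (not in any RFC 1918 range)


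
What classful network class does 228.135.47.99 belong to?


First octet: 228
Binary: 11100100
1110xxxx -> Class D (224-239)
Class D (multicast), default mask N/A


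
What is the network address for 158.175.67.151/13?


IP:   10011110.10101111.01000011.10010111
Mask: 11111111.11111000.00000000.00000000
AND operation:
Net:  10011110.10101000.00000000.00000000
Network: 158.168.0.0/13


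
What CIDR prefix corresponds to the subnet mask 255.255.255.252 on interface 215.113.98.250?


Binary: 11111111.11111111.11111111.11111100
Count leading 1s
Prefix: /30


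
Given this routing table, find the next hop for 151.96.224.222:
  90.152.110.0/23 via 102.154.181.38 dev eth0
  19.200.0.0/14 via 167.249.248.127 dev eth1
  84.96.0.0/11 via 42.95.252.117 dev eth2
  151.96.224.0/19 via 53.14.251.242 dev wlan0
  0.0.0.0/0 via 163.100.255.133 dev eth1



Longest prefix match for 151.96.224.222:
  /23 90.152.110.0: no
  /14 19.200.0.0: no
  /11 84.96.0.0: no
  /19 151.96.224.0: MATCH
  /0 0.0.0.0: MATCH
Selected: next-hop 53.14.251.242 via wlan0 (matched /19)


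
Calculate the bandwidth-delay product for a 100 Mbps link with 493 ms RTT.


BDP = bandwidth * RTT
= 100 Mbps * 493 ms
= 100 * 1e6 * 493 / 1000 bits
= 49300000 bits
= 6162500 bytes
= 6018.0664 KB
BDP = 49300000 bits (6162500 bytes)


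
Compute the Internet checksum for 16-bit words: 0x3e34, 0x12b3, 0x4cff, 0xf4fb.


Sum all words (with carry folding):
+ 0x3e34 = 0x3e34
+ 0x12b3 = 0x50e7
+ 0x4cff = 0x9de6
+ 0xf4fb = 0x92e2
One's complement: ~0x92e2
Checksum = 0x6d1d


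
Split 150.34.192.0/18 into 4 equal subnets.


New prefix = 18 + 2 = 20
Each subnet has 4096 addresses
  150.34.192.0/20
  150.34.208.0/20
  150.34.224.0/20
  150.34.240.0/20
Subnets: 150.34.192.0/20, 150.34.208.0/20, 150.34.224.0/20, 150.34.240.0/20


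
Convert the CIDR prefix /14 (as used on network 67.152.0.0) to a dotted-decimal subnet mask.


/14 means 14 network bits, 18 host bits
Binary: 11111111111111000000000000000000
Mask: 255.252.0.0


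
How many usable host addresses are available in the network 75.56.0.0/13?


Host bits = 32 - 13 = 19
Total addresses = 2^19 = 524288
Usable = total - 2 (network and broadcast)
Usable hosts: 524286


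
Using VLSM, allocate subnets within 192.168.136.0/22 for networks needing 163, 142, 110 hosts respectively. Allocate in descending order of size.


163 hosts -> /24 (254 usable): 192.168.136.0/24
142 hosts -> /24 (254 usable): 192.168.137.0/24
110 hosts -> /25 (126 usable): 192.168.138.0/25
Allocation: 192.168.136.0/24 (163 hosts, 254 usable); 192.168.137.0/24 (142 hosts, 254 usable); 192.168.138.0/25 (110 hosts, 126 usable)


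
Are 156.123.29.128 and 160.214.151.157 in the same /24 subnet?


Mask: 255.255.255.0
156.123.29.128 AND mask = 156.123.29.0
160.214.151.157 AND mask = 160.214.151.0
No, different subnets (156.123.29.0 vs 160.214.151.0)


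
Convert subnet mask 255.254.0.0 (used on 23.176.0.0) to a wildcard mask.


Subnet mask: 255.254.0.0
Wildcard = 255.255.255.255 - subnet mask
255 - 255 = 0
255 - 254 = 1
255 - 0 = 255
255 - 0 = 255
Wildcard: 0.1.255.255


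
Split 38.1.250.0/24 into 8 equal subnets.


New prefix = 24 + 3 = 27
Each subnet has 32 addresses
  38.1.250.0/27
  38.1.250.32/27
  38.1.250.64/27
  38.1.250.96/27
  38.1.250.128/27
  38.1.250.160/27
  38.1.250.192/27
  38.1.250.224/27
Subnets: 38.1.250.0/27, 38.1.250.32/27, 38.1.250.64/27, 38.1.250.96/27, 38.1.250.128/27, 38.1.250.160/27, 38.1.250.192/27, 38.1.250.224/27


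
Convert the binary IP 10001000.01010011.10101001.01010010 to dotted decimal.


10001000 = 136
01010011 = 83
10101001 = 169
01010010 = 82
IP: 136.83.169.82


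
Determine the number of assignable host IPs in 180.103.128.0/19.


Host bits = 32 - 19 = 13
Total addresses = 2^13 = 8192
Usable = total - 2 (network and broadcast)
Usable hosts: 8190


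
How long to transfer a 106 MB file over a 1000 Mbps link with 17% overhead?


Effective throughput = 1000 * (1 - 17/100) = 830 Mbps
File size in Mb = 106 * 8 = 848 Mb
Time = 848 / 830
Time = 1.0217 seconds


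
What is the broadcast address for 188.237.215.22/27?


Network: 188.237.215.0/27
Host bits = 5
Set all host bits to 1:
Broadcast: 188.237.215.31


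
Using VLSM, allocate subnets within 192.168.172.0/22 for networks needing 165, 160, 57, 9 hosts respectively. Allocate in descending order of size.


165 hosts -> /24 (254 usable): 192.168.172.0/24
160 hosts -> /24 (254 usable): 192.168.173.0/24
57 hosts -> /26 (62 usable): 192.168.174.0/26
9 hosts -> /28 (14 usable): 192.168.174.64/28
Allocation: 192.168.172.0/24 (165 hosts, 254 usable); 192.168.173.0/24 (160 hosts, 254 usable); 192.168.174.0/26 (57 hosts, 62 usable); 192.168.174.64/28 (9 hosts, 14 usable)


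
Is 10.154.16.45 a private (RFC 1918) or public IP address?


RFC 1918 private ranges:
  10.0.0.0/8 (10.0.0.0 - 10.255.255.255)
  172.16.0.0/12 (172.16.0.0 - 172.31.255.255)
  192.168.0.0/16 (192.168.0.0 - 192.168.255.255)
Private (in 10.0.0.0/8)


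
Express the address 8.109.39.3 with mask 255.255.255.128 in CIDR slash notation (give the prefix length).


Binary: 11111111.11111111.11111111.10000000
Count leading 1s
Prefix: /25


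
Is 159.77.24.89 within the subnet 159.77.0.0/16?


Subnet network: 159.77.0.0
Test IP AND mask: 159.77.0.0
Yes, 159.77.24.89 is in 159.77.0.0/16


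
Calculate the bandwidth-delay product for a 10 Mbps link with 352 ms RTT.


BDP = bandwidth * RTT
= 10 Mbps * 352 ms
= 10 * 1e6 * 352 / 1000 bits
= 3520000 bits
= 440000 bytes
= 429.6875 KB
BDP = 3520000 bits (440000 bytes)


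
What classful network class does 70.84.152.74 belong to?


First octet: 70
Binary: 01000110
0xxxxxxx -> Class A (1-126)
Class A, default mask 255.0.0.0 (/8)


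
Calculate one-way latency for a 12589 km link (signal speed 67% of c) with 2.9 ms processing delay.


Speed = 0.67 * 3e5 km/s = 201000 km/s
Propagation delay = 12589 / 201000 = 0.0626 s = 62.6318 ms
Processing delay = 2.9 ms
Total one-way latency = 65.5318 ms


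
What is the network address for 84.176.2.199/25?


IP:   01010100.10110000.00000010.11000111
Mask: 11111111.11111111.11111111.10000000
AND operation:
Net:  01010100.10110000.00000010.10000000
Network: 84.176.2.128/25


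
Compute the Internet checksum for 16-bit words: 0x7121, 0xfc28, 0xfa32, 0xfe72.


Sum all words (with carry folding):
+ 0x7121 = 0x7121
+ 0xfc28 = 0x6d4a
+ 0xfa32 = 0x677d
+ 0xfe72 = 0x65f0
One's complement: ~0x65f0
Checksum = 0x9a0f


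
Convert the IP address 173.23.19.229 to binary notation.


173 = 10101101
23 = 00010111
19 = 00010011
229 = 11100101
Binary: 10101101.00010111.00010011.11100101


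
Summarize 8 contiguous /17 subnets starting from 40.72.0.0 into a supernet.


Original prefix: /17
Number of subnets: 8 = 2^3
New prefix = 17 - 3 = 14
Supernet: 40.72.0.0/14


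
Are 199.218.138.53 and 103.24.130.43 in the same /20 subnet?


Mask: 255.255.240.0
199.218.138.53 AND mask = 199.218.128.0
103.24.130.43 AND mask = 103.24.128.0
No, different subnets (199.218.128.0 vs 103.24.128.0)


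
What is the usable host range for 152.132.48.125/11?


Network: 152.128.0.0
Broadcast: 152.159.255.255
First usable = network + 1
Last usable = broadcast - 1
Range: 152.128.0.1 to 152.159.255.254


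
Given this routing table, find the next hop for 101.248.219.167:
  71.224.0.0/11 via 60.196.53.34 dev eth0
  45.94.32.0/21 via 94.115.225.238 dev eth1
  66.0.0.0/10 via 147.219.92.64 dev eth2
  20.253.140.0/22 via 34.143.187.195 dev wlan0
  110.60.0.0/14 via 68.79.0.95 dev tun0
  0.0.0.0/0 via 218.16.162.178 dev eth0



Longest prefix match for 101.248.219.167:
  /11 71.224.0.0: no
  /21 45.94.32.0: no
  /10 66.0.0.0: no
  /22 20.253.140.0: no
  /14 110.60.0.0: no
  /0 0.0.0.0: MATCH
Selected: next-hop 218.16.162.178 via eth0 (matched /0)


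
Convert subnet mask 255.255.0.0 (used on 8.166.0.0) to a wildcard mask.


Subnet mask: 255.255.0.0
Wildcard = 255.255.255.255 - subnet mask
255 - 255 = 0
255 - 255 = 0
255 - 0 = 255
255 - 0 = 255
Wildcard: 0.0.255.255


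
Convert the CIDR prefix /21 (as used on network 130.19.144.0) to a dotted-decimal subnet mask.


/21 means 21 network bits, 11 host bits
Binary: 11111111111111111111100000000000
Mask: 255.255.248.0


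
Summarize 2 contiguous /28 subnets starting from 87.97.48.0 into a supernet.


Original prefix: /28
Number of subnets: 2 = 2^1
New prefix = 28 - 1 = 27
Supernet: 87.97.48.0/27


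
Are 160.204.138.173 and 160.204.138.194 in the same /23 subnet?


Mask: 255.255.254.0
160.204.138.173 AND mask = 160.204.138.0
160.204.138.194 AND mask = 160.204.138.0
Yes, same subnet (160.204.138.0)


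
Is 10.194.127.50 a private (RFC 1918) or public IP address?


RFC 1918 private ranges:
  10.0.0.0/8 (10.0.0.0 - 10.255.255.255)
  172.16.0.0/12 (172.16.0.0 - 172.31.255.255)
  192.168.0.0/16 (192.168.0.0 - 192.168.255.255)
Private (in 10.0.0.0/8)


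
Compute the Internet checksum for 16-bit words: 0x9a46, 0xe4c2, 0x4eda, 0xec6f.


Sum all words (with carry folding):
+ 0x9a46 = 0x9a46
+ 0xe4c2 = 0x7f09
+ 0x4eda = 0xcde3
+ 0xec6f = 0xba53
One's complement: ~0xba53
Checksum = 0x45ac


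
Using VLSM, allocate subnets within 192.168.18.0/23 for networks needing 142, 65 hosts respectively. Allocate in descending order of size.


142 hosts -> /24 (254 usable): 192.168.18.0/24
65 hosts -> /25 (126 usable): 192.168.19.0/25
Allocation: 192.168.18.0/24 (142 hosts, 254 usable); 192.168.19.0/25 (65 hosts, 126 usable)


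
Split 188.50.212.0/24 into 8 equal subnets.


New prefix = 24 + 3 = 27
Each subnet has 32 addresses
  188.50.212.0/27
  188.50.212.32/27
  188.50.212.64/27
  188.50.212.96/27
  188.50.212.128/27
  188.50.212.160/27
  188.50.212.192/27
  188.50.212.224/27
Subnets: 188.50.212.0/27, 188.50.212.32/27, 188.50.212.64/27, 188.50.212.96/27, 188.50.212.128/27, 188.50.212.160/27, 188.50.212.192/27, 188.50.212.224/27


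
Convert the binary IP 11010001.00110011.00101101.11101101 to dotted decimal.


11010001 = 209
00110011 = 51
00101101 = 45
11101101 = 237
IP: 209.51.45.237


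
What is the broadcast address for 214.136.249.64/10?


Network: 214.128.0.0/10
Host bits = 22
Set all host bits to 1:
Broadcast: 214.191.255.255


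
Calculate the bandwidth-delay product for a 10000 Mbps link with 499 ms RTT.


BDP = bandwidth * RTT
= 10000 Mbps * 499 ms
= 10000 * 1e6 * 499 / 1000 bits
= 4990000000 bits
= 623750000 bytes
= 609130.8594 KB
BDP = 4990000000 bits (623750000 bytes)


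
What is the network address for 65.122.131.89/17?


IP:   01000001.01111010.10000011.01011001
Mask: 11111111.11111111.10000000.00000000
AND operation:
Net:  01000001.01111010.10000000.00000000
Network: 65.122.128.0/17


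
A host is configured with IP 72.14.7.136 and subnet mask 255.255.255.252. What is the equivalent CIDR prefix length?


Binary: 11111111.11111111.11111111.11111100
Count leading 1s
Prefix: /30


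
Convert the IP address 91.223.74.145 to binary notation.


91 = 01011011
223 = 11011111
74 = 01001010
145 = 10010001
Binary: 01011011.11011111.01001010.10010001


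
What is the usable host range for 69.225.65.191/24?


Network: 69.225.65.0
Broadcast: 69.225.65.255
First usable = network + 1
Last usable = broadcast - 1
Range: 69.225.65.1 to 69.225.65.254


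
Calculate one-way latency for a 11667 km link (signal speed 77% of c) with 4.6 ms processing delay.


Speed = 0.77 * 3e5 km/s = 231000 km/s
Propagation delay = 11667 / 231000 = 0.0505 s = 50.5065 ms
Processing delay = 4.6 ms
Total one-way latency = 55.1065 ms


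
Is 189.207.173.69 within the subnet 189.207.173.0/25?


Subnet network: 189.207.173.0
Test IP AND mask: 189.207.173.0
Yes, 189.207.173.69 is in 189.207.173.0/25


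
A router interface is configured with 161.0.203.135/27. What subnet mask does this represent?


/27 means 27 network bits, 5 host bits
Binary: 11111111111111111111111111100000
Mask: 255.255.255.224


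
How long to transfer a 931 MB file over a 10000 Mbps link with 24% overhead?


Effective throughput = 10000 * (1 - 24/100) = 7600 Mbps
File size in Mb = 931 * 8 = 7448 Mb
Time = 7448 / 7600
Time = 0.98 seconds


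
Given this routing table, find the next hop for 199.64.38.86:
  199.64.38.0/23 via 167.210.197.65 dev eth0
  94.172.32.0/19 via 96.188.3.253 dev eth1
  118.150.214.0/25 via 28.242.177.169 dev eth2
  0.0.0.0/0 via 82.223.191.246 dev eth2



Longest prefix match for 199.64.38.86:
  /23 199.64.38.0: MATCH
  /19 94.172.32.0: no
  /25 118.150.214.0: no
  /0 0.0.0.0: MATCH
Selected: next-hop 167.210.197.65 via eth0 (matched /23)


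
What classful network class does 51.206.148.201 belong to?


First octet: 51
Binary: 00110011
0xxxxxxx -> Class A (1-126)
Class A, default mask 255.0.0.0 (/8)


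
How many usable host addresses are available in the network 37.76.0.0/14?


Host bits = 32 - 14 = 18
Total addresses = 2^18 = 262144
Usable = total - 2 (network and broadcast)
Usable hosts: 262142


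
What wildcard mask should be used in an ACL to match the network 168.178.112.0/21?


Subnet mask: 255.255.248.0
Wildcard = 255.255.255.255 - subnet mask
255 - 255 = 0
255 - 255 = 0
255 - 248 = 7
255 - 0 = 255
Wildcard: 0.0.7.255


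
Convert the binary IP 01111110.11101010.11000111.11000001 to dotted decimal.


01111110 = 126
11101010 = 234
11000111 = 199
11000001 = 193
IP: 126.234.199.193


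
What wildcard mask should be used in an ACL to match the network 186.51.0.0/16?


Subnet mask: 255.255.0.0
Wildcard = 255.255.255.255 - subnet mask
255 - 255 = 0
255 - 255 = 0
255 - 0 = 255
255 - 0 = 255
Wildcard: 0.0.255.255


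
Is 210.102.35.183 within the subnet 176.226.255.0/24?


Subnet network: 176.226.255.0
Test IP AND mask: 210.102.35.0
No, 210.102.35.183 is not in 176.226.255.0/24


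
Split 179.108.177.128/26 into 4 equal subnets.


New prefix = 26 + 2 = 28
Each subnet has 16 addresses
  179.108.177.128/28
  179.108.177.144/28
  179.108.177.160/28
  179.108.177.176/28
Subnets: 179.108.177.128/28, 179.108.177.144/28, 179.108.177.160/28, 179.108.177.176/28


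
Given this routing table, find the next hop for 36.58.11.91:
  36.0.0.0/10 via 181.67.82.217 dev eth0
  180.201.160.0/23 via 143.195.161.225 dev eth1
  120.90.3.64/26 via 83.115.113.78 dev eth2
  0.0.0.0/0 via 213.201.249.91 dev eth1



Longest prefix match for 36.58.11.91:
  /10 36.0.0.0: MATCH
  /23 180.201.160.0: no
  /26 120.90.3.64: no
  /0 0.0.0.0: MATCH
Selected: next-hop 181.67.82.217 via eth0 (matched /10)


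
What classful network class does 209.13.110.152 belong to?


First octet: 209
Binary: 11010001
110xxxxx -> Class C (192-223)
Class C, default mask 255.255.255.0 (/24)


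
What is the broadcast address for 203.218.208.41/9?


Network: 203.128.0.0/9
Host bits = 23
Set all host bits to 1:
Broadcast: 203.255.255.255


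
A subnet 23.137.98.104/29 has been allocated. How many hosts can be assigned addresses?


Host bits = 32 - 29 = 3
Total addresses = 2^3 = 8
Usable = total - 2 (network and broadcast)
Usable hosts: 6


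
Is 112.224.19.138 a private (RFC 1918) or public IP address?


RFC 1918 private ranges:
  10.0.0.0/8 (10.0.0.0 - 10.255.255.255)
  172.16.0.0/12 (172.16.0.0 - 172.31.255.255)
  192.168.0.0/16 (192.168.0.0 - 192.168.255.255)
Public (not in any RFC 1918 range)


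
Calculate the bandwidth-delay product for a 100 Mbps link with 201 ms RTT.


BDP = bandwidth * RTT
= 100 Mbps * 201 ms
= 100 * 1e6 * 201 / 1000 bits
= 20100000 bits
= 2512500 bytes
= 2453.6133 KB
BDP = 20100000 bits (2512500 bytes)


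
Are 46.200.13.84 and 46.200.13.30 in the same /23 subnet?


Mask: 255.255.254.0
46.200.13.84 AND mask = 46.200.12.0
46.200.13.30 AND mask = 46.200.12.0
Yes, same subnet (46.200.12.0)


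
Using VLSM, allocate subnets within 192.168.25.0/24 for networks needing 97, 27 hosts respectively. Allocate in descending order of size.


97 hosts -> /25 (126 usable): 192.168.25.0/25
27 hosts -> /27 (30 usable): 192.168.25.128/27
Allocation: 192.168.25.0/25 (97 hosts, 126 usable); 192.168.25.128/27 (27 hosts, 30 usable)


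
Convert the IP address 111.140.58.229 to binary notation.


111 = 01101111
140 = 10001100
58 = 00111010
229 = 11100101
Binary: 01101111.10001100.00111010.11100101


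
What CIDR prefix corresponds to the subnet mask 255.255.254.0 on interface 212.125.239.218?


Binary: 11111111.11111111.11111110.00000000
Count leading 1s
Prefix: /23


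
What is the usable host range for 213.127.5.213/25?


Network: 213.127.5.128
Broadcast: 213.127.5.255
First usable = network + 1
Last usable = broadcast - 1
Range: 213.127.5.129 to 213.127.5.254


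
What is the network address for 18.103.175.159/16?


IP:   00010010.01100111.10101111.10011111
Mask: 11111111.11111111.00000000.00000000
AND operation:
Net:  00010010.01100111.00000000.00000000
Network: 18.103.0.0/16


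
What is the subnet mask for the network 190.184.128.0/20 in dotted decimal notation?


/20 means 20 network bits, 12 host bits
Binary: 11111111111111111111000000000000
Mask: 255.255.240.0


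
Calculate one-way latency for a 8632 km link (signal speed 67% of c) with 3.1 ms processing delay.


Speed = 0.67 * 3e5 km/s = 201000 km/s
Propagation delay = 8632 / 201000 = 0.0429 s = 42.9453 ms
Processing delay = 3.1 ms
Total one-way latency = 46.0453 ms


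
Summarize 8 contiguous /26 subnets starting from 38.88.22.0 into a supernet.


Original prefix: /26
Number of subnets: 8 = 2^3
New prefix = 26 - 3 = 23
Supernet: 38.88.22.0/23


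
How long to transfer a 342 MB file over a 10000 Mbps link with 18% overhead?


Effective throughput = 10000 * (1 - 18/100) = 8200 Mbps
File size in Mb = 342 * 8 = 2736 Mb
Time = 2736 / 8200
Time = 0.3337 seconds


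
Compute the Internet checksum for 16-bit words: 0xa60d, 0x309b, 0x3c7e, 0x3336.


Sum all words (with carry folding):
+ 0xa60d = 0xa60d
+ 0x309b = 0xd6a8
+ 0x3c7e = 0x1327
+ 0x3336 = 0x465d
One's complement: ~0x465d
Checksum = 0xb9a2


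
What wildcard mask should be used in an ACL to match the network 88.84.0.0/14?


Subnet mask: 255.252.0.0
Wildcard = 255.255.255.255 - subnet mask
255 - 255 = 0
255 - 252 = 3
255 - 0 = 255
255 - 0 = 255
Wildcard: 0.3.255.255


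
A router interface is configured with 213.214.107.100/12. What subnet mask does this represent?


/12 means 12 network bits, 20 host bits
Binary: 11111111111100000000000000000000
Mask: 255.240.0.0


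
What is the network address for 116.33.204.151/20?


IP:   01110100.00100001.11001100.10010111
Mask: 11111111.11111111.11110000.00000000
AND operation:
Net:  01110100.00100001.11000000.00000000
Network: 116.33.192.0/20


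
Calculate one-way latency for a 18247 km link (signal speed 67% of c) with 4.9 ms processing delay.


Speed = 0.67 * 3e5 km/s = 201000 km/s
Propagation delay = 18247 / 201000 = 0.0908 s = 90.7811 ms
Processing delay = 4.9 ms
Total one-way latency = 95.6811 ms


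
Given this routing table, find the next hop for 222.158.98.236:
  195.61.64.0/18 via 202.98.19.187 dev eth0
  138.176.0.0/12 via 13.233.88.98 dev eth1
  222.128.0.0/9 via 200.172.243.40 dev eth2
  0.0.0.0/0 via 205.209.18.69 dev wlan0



Longest prefix match for 222.158.98.236:
  /18 195.61.64.0: no
  /12 138.176.0.0: no
  /9 222.128.0.0: MATCH
  /0 0.0.0.0: MATCH
Selected: next-hop 200.172.243.40 via eth2 (matched /9)


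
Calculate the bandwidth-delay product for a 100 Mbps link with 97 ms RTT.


BDP = bandwidth * RTT
= 100 Mbps * 97 ms
= 100 * 1e6 * 97 / 1000 bits
= 9700000 bits
= 1212500 bytes
= 1184.082 KB
BDP = 9700000 bits (1212500 bytes)


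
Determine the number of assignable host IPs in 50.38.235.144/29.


Host bits = 32 - 29 = 3
Total addresses = 2^3 = 8
Usable = total - 2 (network and broadcast)
Usable hosts: 6


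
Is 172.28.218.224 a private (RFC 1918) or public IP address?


RFC 1918 private ranges:
  10.0.0.0/8 (10.0.0.0 - 10.255.255.255)
  172.16.0.0/12 (172.16.0.0 - 172.31.255.255)
  192.168.0.0/16 (192.168.0.0 - 192.168.255.255)
Private (in 172.16.0.0/12)


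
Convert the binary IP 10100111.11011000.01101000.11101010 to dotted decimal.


10100111 = 167
11011000 = 216
01101000 = 104
11101010 = 234
IP: 167.216.104.234


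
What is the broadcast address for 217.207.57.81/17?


Network: 217.207.0.0/17
Host bits = 15
Set all host bits to 1:
Broadcast: 217.207.127.255


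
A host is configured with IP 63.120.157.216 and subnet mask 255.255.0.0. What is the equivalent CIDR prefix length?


Binary: 11111111.11111111.00000000.00000000
Count leading 1s
Prefix: /16


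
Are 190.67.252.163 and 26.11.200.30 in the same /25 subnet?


Mask: 255.255.255.128
190.67.252.163 AND mask = 190.67.252.128
26.11.200.30 AND mask = 26.11.200.0
No, different subnets (190.67.252.128 vs 26.11.200.0)


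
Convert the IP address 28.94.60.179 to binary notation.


28 = 00011100
94 = 01011110
60 = 00111100
179 = 10110011
Binary: 00011100.01011110.00111100.10110011


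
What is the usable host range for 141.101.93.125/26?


Network: 141.101.93.64
Broadcast: 141.101.93.127
First usable = network + 1
Last usable = broadcast - 1
Range: 141.101.93.65 to 141.101.93.126


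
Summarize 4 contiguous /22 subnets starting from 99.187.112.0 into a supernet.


Original prefix: /22
Number of subnets: 4 = 2^2
New prefix = 22 - 2 = 20
Supernet: 99.187.112.0/20


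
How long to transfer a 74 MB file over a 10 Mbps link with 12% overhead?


Effective throughput = 10 * (1 - 12/100) = 8.8 Mbps
File size in Mb = 74 * 8 = 592 Mb
Time = 592 / 8.8
Time = 67.2727 seconds


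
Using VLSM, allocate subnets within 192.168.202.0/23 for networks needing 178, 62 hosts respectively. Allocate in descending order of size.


178 hosts -> /24 (254 usable): 192.168.202.0/24
62 hosts -> /26 (62 usable): 192.168.203.0/26
Allocation: 192.168.202.0/24 (178 hosts, 254 usable); 192.168.203.0/26 (62 hosts, 62 usable)


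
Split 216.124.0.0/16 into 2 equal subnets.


New prefix = 16 + 1 = 17
Each subnet has 32768 addresses
  216.124.0.0/17
  216.124.128.0/17
Subnets: 216.124.0.0/17, 216.124.128.0/17


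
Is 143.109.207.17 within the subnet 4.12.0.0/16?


Subnet network: 4.12.0.0
Test IP AND mask: 143.109.0.0
No, 143.109.207.17 is not in 4.12.0.0/16


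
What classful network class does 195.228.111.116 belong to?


First octet: 195
Binary: 11000011
110xxxxx -> Class C (192-223)
Class C, default mask 255.255.255.0 (/24)


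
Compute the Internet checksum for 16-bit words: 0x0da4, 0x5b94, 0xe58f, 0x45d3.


Sum all words (with carry folding):
+ 0x0da4 = 0x0da4
+ 0x5b94 = 0x6938
+ 0xe58f = 0x4ec8
+ 0x45d3 = 0x949b
One's complement: ~0x949b
Checksum = 0x6b64


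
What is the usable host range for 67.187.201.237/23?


Network: 67.187.200.0
Broadcast: 67.187.201.255
First usable = network + 1
Last usable = broadcast - 1
Range: 67.187.200.1 to 67.187.201.254


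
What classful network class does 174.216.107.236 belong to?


First octet: 174
Binary: 10101110
10xxxxxx -> Class B (128-191)
Class B, default mask 255.255.0.0 (/16)


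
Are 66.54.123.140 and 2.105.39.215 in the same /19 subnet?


Mask: 255.255.224.0
66.54.123.140 AND mask = 66.54.96.0
2.105.39.215 AND mask = 2.105.32.0
No, different subnets (66.54.96.0 vs 2.105.32.0)


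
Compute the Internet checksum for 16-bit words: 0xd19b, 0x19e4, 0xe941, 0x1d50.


Sum all words (with carry folding):
+ 0xd19b = 0xd19b
+ 0x19e4 = 0xeb7f
+ 0xe941 = 0xd4c1
+ 0x1d50 = 0xf211
One's complement: ~0xf211
Checksum = 0x0dee


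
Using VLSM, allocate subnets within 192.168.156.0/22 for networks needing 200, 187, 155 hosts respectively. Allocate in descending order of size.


200 hosts -> /24 (254 usable): 192.168.156.0/24
187 hosts -> /24 (254 usable): 192.168.157.0/24
155 hosts -> /24 (254 usable): 192.168.158.0/24
Allocation: 192.168.156.0/24 (200 hosts, 254 usable); 192.168.157.0/24 (187 hosts, 254 usable); 192.168.158.0/24 (155 hosts, 254 usable)


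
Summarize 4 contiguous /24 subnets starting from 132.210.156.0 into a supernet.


Original prefix: /24
Number of subnets: 4 = 2^2
New prefix = 24 - 2 = 22
Supernet: 132.210.156.0/22


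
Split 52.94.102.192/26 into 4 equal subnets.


New prefix = 26 + 2 = 28
Each subnet has 16 addresses
  52.94.102.192/28
  52.94.102.208/28
  52.94.102.224/28
  52.94.102.240/28
Subnets: 52.94.102.192/28, 52.94.102.208/28, 52.94.102.224/28, 52.94.102.240/28


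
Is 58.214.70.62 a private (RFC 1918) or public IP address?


RFC 1918 private ranges:
  10.0.0.0/8 (10.0.0.0 - 10.255.255.255)
  172.16.0.0/12 (172.16.0.0 - 172.31.255.255)
  192.168.0.0/16 (192.168.0.0 - 192.168.255.255)
Public (not in any RFC 1918 range)


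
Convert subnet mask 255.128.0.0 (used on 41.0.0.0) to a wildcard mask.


Subnet mask: 255.128.0.0
Wildcard = 255.255.255.255 - subnet mask
255 - 255 = 0
255 - 128 = 127
255 - 0 = 255
255 - 0 = 255
Wildcard: 0.127.255.255


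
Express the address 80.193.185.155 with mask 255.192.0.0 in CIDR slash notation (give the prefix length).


Binary: 11111111.11000000.00000000.00000000
Count leading 1s
Prefix: /10


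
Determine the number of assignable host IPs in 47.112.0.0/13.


Host bits = 32 - 13 = 19
Total addresses = 2^19 = 524288
Usable = total - 2 (network and broadcast)
Usable hosts: 524286


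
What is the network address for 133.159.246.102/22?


IP:   10000101.10011111.11110110.01100110
Mask: 11111111.11111111.11111100.00000000
AND operation:
Net:  10000101.10011111.11110100.00000000
Network: 133.159.244.0/22


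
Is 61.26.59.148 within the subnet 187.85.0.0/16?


Subnet network: 187.85.0.0
Test IP AND mask: 61.26.0.0
No, 61.26.59.148 is not in 187.85.0.0/16


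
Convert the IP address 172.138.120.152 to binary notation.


172 = 10101100
138 = 10001010
120 = 01111000
152 = 10011000
Binary: 10101100.10001010.01111000.10011000


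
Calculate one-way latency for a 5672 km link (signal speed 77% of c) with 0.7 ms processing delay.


Speed = 0.77 * 3e5 km/s = 231000 km/s
Propagation delay = 5672 / 231000 = 0.0246 s = 24.5541 ms
Processing delay = 0.7 ms
Total one-way latency = 25.2541 ms


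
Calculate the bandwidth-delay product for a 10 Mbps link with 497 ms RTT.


BDP = bandwidth * RTT
= 10 Mbps * 497 ms
= 10 * 1e6 * 497 / 1000 bits
= 4970000 bits
= 621250 bytes
= 606.6895 KB
BDP = 4970000 bits (621250 bytes)


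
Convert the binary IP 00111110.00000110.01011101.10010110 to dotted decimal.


00111110 = 62
00000110 = 6
01011101 = 93
10010110 = 150
IP: 62.6.93.150


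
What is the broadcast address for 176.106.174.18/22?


Network: 176.106.172.0/22
Host bits = 10
Set all host bits to 1:
Broadcast: 176.106.175.255


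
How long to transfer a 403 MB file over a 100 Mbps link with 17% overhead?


Effective throughput = 100 * (1 - 17/100) = 83 Mbps
File size in Mb = 403 * 8 = 3224 Mb
Time = 3224 / 83
Time = 38.8434 seconds


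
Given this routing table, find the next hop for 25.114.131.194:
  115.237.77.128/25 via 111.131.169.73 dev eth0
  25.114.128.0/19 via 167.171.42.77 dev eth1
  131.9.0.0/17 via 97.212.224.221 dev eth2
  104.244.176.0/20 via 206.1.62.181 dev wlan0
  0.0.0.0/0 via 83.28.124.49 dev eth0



Longest prefix match for 25.114.131.194:
  /25 115.237.77.128: no
  /19 25.114.128.0: MATCH
  /17 131.9.0.0: no
  /20 104.244.176.0: no
  /0 0.0.0.0: MATCH
Selected: next-hop 167.171.42.77 via eth1 (matched /19)


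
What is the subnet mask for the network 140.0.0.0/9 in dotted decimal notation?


/9 means 9 network bits, 23 host bits
Binary: 11111111100000000000000000000000
Mask: 255.128.0.0


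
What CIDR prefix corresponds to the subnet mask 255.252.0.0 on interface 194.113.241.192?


Binary: 11111111.11111100.00000000.00000000
Count leading 1s
Prefix: /14


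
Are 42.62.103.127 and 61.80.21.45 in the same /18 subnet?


Mask: 255.255.192.0
42.62.103.127 AND mask = 42.62.64.0
61.80.21.45 AND mask = 61.80.0.0
No, different subnets (42.62.64.0 vs 61.80.0.0)


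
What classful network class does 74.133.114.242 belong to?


First octet: 74
Binary: 01001010
0xxxxxxx -> Class A (1-126)
Class A, default mask 255.0.0.0 (/8)


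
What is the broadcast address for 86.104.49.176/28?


Network: 86.104.49.176/28
Host bits = 4
Set all host bits to 1:
Broadcast: 86.104.49.191


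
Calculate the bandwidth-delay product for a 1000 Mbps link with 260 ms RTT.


BDP = bandwidth * RTT
= 1000 Mbps * 260 ms
= 1000 * 1e6 * 260 / 1000 bits
= 260000000 bits
= 32500000 bytes
= 31738.2812 KB
BDP = 260000000 bits (32500000 bytes)
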